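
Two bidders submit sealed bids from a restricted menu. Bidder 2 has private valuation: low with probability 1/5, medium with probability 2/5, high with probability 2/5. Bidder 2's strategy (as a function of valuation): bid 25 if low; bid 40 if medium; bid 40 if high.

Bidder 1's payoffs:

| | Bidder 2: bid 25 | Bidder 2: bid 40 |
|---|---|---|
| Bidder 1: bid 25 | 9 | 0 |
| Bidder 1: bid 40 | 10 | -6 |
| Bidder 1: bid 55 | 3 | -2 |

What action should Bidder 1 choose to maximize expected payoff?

bid 25

E[bid 25] = 1/5·(9) + 2/5·(0) + 2/5·(0) = 9/5
E[bid 40] = 1/5·(10) + 2/5·(-6) + 2/5·(-6) = -14/5
E[bid 55] = 1/5·(3) + 2/5·(-2) + 2/5·(-2) = -1
Best response: bid 25 (9/5 is the largest).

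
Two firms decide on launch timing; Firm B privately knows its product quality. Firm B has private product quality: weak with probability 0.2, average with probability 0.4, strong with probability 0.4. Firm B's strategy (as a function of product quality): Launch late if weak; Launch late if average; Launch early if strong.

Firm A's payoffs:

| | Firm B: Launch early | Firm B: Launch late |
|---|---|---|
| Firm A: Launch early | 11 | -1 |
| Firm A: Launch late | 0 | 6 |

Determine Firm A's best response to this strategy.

E[Launch early] = 0.2·(-1) + 0.4·(-1) + 0.4·(11) = 3.8
E[Launch late] = 0.2·(6) + 0.4·(6) + 0.4·(0) = 3.6
Best response: Launch early (3.8 is the largest).

Launch early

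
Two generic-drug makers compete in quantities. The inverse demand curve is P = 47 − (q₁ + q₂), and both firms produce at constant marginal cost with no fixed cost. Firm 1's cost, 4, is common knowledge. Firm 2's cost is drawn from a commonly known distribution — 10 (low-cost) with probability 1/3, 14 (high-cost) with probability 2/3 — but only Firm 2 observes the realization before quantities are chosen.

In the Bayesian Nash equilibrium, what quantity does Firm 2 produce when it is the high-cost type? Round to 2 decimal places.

Each type of Firm 2 best-responds to q₁; Firm 1 best-responds to the expected q₂ over Firm 2's types.
Firm 2 with cost c maximizes (47 − (q₁+q₂) − c)·q₂, giving q₂(c) = (47 − c − q₁)/2.
E[c₂] = 1/3·10 + 2/3·14 = 12.6667
Firm 1's FOC against E[q₂] yields q₁ = (47 − 2·4 + E[c₂])/3 = (47 − 8 + 12.6667)/3 = 17.2222.
q₂(high-cost) = (47 − 14 − 17.2222)/2 = 7.88889.

7.89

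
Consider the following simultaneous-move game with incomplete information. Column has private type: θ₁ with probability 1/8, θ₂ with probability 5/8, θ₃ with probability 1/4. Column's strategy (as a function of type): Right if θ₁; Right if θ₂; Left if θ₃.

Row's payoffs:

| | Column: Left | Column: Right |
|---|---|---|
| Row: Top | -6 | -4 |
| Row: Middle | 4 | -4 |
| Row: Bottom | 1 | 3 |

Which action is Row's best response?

Bottom

E[Top] = 1/8·(-4) + 5/8·(-4) + 1/4·(-6) = -9/2
E[Middle] = 1/8·(-4) + 5/8·(-4) + 1/4·(4) = -2
E[Bottom] = 1/8·(3) + 5/8·(3) + 1/4·(1) = 5/2
Best response: Bottom (5/2 is the largest).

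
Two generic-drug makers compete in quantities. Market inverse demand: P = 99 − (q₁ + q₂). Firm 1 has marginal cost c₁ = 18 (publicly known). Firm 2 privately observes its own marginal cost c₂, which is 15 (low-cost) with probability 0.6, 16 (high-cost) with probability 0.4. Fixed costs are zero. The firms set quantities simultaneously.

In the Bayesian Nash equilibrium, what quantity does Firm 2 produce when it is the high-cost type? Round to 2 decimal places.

Type-c best response for Firm 2: q₂(c) = (99 − c)/2 − q₁/2.
Firm 1 maximizes expected profit; its first-order condition is 99 − 2q₁ − E[q₂] − 18 = 0.
Substituting E[q₂] and solving: E[c₂] = 15.4, so q₁ = (99 − 2·18 + 15.4)/3 = 26.1333.
q₂(high-cost) = (99 − 16 − 26.1333)/2 = 28.4333.

28.43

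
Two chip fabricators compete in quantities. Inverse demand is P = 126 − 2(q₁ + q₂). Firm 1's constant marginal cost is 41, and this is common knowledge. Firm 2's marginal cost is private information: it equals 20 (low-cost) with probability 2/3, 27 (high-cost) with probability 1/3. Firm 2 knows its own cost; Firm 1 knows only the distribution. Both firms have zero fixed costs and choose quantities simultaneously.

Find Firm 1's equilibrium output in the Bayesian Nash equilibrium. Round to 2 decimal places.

Type-c best response for Firm 2: q₂(c) = (126 − c)/4 − q₁/2.
Firm 1 maximizes expected profit; its first-order condition is 126 − 4q₁ − 2E[q₂] − 41 = 0.
Substituting E[q₂] and solving: E[c₂] = 22.3333, so q₁ = (126 − 2·41 + 22.3333)/6 = 11.0556.

11.06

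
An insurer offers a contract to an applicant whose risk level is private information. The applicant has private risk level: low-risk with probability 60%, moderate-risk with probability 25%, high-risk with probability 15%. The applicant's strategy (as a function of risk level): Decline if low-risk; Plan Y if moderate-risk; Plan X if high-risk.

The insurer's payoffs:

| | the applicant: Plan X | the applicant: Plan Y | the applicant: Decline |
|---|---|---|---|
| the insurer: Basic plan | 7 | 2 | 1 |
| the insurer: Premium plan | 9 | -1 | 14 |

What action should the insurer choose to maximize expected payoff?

Premium plan

Compute the insurer's expected payoff for each action, taking the expectation over the applicant's type.
E[Basic plan] = 0.6·(1) + 0.25·(2) + 0.15·(7) = 2.15
E[Premium plan] = 0.6·(14) + 0.25·(-1) + 0.15·(9) = 9.5
Best response: Premium plan (9.5 is the largest).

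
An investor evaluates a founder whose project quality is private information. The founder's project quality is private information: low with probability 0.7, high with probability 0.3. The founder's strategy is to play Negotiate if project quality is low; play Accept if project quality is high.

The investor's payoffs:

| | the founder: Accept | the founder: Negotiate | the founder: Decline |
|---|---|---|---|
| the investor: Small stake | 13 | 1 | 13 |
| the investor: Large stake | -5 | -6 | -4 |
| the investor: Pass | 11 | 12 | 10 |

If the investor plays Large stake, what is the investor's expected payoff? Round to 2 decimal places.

E[Large stake] = 0.7·(-6) + 0.3·(-5) = (-4.2) + (-1.5) = -5.7

-5.70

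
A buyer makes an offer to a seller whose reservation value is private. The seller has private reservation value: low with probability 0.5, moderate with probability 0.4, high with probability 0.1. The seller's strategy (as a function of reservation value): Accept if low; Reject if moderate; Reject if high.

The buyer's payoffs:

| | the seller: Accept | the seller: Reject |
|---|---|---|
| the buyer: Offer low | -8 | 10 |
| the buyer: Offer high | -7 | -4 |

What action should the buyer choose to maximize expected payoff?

Offer low

E[Offer low] = 0.5·(-8) + 0.4·(10) + 0.1·(10) = 1
E[Offer high] = 0.5·(-7) + 0.4·(-4) + 0.1·(-4) = -5.5
Best response: Offer low (1 is the largest).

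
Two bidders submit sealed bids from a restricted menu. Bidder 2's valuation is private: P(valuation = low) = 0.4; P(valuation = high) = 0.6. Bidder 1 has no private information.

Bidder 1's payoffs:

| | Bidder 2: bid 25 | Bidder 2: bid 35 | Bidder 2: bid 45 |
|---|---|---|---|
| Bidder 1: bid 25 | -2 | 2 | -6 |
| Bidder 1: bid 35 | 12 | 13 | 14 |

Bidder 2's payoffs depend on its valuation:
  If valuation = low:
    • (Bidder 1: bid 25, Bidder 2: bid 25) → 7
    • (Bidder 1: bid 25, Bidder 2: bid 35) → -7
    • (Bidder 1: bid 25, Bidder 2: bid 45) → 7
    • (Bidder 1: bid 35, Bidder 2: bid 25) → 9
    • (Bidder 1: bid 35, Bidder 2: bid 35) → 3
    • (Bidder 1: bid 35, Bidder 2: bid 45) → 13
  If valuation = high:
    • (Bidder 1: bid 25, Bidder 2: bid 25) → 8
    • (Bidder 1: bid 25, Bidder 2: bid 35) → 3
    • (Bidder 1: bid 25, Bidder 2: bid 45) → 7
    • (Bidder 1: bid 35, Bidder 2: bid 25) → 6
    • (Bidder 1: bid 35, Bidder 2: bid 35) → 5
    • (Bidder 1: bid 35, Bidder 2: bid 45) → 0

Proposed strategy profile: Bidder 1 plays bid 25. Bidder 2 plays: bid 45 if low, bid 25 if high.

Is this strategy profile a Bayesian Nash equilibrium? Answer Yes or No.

A profile is a BNE iff every type of every player is best-responding given beliefs about the other side.
Bidder 1 plays bid 25: E[bid 25] = 0.4·(-6) + 0.6·(-2) = -3.6; E[bid 35] = 12.8. Not best-responding. ✗
Bidder 2 (valuation low), facing bid 25: bid 25 gives 7, bid 35 gives -7, bid 45 gives 7. Proposed bid 45 is best. ✓
Bidder 2 (valuation high), facing bid 25: bid 25 gives 8, bid 35 gives 3, bid 45 gives 7. Proposed bid 25 is best. ✓

No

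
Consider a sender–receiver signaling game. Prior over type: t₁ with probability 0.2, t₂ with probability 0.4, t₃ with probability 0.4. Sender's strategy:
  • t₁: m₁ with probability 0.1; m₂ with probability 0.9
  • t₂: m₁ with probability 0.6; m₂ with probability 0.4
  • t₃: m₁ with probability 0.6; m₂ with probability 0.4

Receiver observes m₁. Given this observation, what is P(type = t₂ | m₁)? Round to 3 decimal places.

Apply Bayes' rule using the sender's strategy as the likelihood.
P(m₁) = 0.2·0.1 + 0.4·0.6 + 0.4·0.6 = 0.5
P(t₂ | m₁) = (0.4·0.6) / 0.5 = 0.24 / 0.5 = 0.48

0.480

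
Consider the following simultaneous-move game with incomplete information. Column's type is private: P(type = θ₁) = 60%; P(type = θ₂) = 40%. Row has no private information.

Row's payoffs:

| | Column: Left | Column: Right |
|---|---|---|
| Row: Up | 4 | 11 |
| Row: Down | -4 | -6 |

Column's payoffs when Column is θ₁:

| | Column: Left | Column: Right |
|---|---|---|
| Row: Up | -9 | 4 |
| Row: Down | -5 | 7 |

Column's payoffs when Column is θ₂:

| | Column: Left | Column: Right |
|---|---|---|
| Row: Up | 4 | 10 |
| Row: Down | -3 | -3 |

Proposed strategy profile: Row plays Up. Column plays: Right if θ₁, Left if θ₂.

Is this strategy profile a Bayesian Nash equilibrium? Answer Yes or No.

No

Row plays Up: E[Up] = 0.6·(11) + 0.4·(4) = 8.2; E[Down] = -5.2. Best-responding. ✓
Column (type θ₁), facing Up: Left gives -9, Right gives 4. Proposed Right is best. ✓
Column (type θ₂), facing Up: Left gives 4, Right gives 10. Proposed Left is not best — profitable deviation exists. ✗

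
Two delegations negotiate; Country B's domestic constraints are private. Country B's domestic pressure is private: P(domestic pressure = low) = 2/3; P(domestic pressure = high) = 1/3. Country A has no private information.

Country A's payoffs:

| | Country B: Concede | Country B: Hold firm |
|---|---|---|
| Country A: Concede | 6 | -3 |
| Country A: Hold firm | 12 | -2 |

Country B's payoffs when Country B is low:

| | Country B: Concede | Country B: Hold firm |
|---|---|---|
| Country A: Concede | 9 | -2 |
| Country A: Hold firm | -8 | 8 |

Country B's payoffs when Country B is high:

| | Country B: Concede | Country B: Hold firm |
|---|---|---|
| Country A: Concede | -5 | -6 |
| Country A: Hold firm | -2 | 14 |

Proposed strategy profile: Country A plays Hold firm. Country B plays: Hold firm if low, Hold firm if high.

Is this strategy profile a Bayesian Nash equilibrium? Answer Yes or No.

A profile is a BNE iff every type of every player is best-responding given beliefs about the other side.
Country A plays Hold firm: E[Hold firm] = 2/3·(-2) + 1/3·(-2) = -2; E[Concede] = -3. Best-responding. ✓
Country B (domestic pressure low), facing Hold firm: Concede gives -8, Hold firm gives 8. Proposed Hold firm is best. ✓
Country B (domestic pressure high), facing Hold firm: Concede gives -2, Hold firm gives 14. Proposed Hold firm is best. ✓

Yes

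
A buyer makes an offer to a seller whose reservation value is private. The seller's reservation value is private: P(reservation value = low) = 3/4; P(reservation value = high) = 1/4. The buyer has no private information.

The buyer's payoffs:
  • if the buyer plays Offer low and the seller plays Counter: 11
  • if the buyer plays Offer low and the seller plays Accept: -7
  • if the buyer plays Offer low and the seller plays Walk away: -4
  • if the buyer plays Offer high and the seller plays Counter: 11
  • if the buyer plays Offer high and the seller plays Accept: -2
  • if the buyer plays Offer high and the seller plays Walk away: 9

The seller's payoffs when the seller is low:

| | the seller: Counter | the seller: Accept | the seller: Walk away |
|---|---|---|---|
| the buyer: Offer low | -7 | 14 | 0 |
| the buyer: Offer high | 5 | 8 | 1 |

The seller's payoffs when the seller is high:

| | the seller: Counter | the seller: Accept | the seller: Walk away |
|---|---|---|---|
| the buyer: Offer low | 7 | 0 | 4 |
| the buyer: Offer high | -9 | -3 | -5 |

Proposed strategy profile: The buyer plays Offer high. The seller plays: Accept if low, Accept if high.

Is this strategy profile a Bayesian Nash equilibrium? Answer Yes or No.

Yes

A profile is a BNE iff every type of every player is best-responding given beliefs about the other side.
The buyer plays Offer high: E[Offer high] = 3/4·(-2) + 1/4·(-2) = -2; E[Offer low] = -7. Best-responding. ✓
The seller (reservation value low), facing Offer high: Counter gives 5, Accept gives 8, Walk away gives 1. Proposed Accept is best. ✓
The seller (reservation value high), facing Offer high: Counter gives -9, Accept gives -3, Walk away gives -5. Proposed Accept is best. ✓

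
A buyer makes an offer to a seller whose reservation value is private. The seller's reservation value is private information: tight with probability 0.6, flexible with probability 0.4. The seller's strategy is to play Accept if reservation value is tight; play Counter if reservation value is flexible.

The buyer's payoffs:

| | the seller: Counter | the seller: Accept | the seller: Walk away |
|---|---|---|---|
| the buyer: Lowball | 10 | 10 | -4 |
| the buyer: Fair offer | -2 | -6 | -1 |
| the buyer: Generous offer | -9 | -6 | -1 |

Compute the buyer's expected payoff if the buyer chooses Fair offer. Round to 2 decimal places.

Take the expectation over the seller's reservation value, weighting each type's action by its prior probability.
E[Fair offer] = 0.6·(-6) + 0.4·(-2) = (-3.6) + (-0.8) = -4.4

-4.40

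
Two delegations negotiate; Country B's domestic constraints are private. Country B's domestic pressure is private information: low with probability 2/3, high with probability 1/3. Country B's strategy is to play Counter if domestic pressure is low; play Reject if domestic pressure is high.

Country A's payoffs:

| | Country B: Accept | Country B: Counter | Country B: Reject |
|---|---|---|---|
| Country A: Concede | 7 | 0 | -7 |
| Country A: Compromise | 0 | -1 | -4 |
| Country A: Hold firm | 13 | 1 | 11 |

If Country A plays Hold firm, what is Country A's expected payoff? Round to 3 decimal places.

E[Hold firm] = 2/3·1 + 1/3·11 = 2/3 + 11/3 = 13/3

4.333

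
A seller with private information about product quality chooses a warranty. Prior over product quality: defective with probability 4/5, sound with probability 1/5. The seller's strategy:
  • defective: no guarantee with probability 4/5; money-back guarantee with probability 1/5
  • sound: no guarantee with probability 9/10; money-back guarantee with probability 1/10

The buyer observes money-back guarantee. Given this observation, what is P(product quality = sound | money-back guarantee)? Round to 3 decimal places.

0.111

P(money-back guarantee) = (4/5)·(1/5) + (1/5)·(1/10) = 9/50
P(sound | money-back guarantee) = ((1/5)·(1/10)) / (9/50) = (1/50) / (9/50) = 1/9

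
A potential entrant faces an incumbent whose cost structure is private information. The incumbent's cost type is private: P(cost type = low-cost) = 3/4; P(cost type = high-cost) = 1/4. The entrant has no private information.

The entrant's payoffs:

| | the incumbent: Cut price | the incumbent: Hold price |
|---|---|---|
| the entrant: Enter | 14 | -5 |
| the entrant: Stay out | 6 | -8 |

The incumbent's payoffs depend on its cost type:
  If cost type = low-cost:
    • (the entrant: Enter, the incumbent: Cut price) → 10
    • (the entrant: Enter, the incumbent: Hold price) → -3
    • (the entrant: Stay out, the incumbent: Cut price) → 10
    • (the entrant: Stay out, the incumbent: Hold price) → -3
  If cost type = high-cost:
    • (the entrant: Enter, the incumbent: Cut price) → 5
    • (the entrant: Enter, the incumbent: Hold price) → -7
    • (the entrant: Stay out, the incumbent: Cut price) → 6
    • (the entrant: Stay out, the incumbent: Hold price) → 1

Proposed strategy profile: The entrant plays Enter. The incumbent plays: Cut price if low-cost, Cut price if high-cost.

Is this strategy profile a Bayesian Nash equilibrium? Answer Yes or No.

Yes

The entrant plays Enter: E[Enter] = 3/4·(14) + 1/4·(14) = 14; E[Stay out] = 6. Best-responding. ✓
The incumbent (cost type low-cost), facing Enter: Cut price gives 10, Hold price gives -3. Proposed Cut price is best. ✓
The incumbent (cost type high-cost), facing Enter: Cut price gives 5, Hold price gives -7. Proposed Cut price is best. ✓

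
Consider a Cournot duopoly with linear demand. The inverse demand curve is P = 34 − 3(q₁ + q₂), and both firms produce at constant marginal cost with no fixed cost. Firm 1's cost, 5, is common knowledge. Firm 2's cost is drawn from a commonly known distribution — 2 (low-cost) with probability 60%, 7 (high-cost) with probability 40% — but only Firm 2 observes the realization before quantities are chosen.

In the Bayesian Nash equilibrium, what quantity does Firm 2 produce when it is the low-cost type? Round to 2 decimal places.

Type-c best response for Firm 2: q₂(c) = (34 − c)/6 − q₁/2.
Firm 1 maximizes expected profit; its first-order condition is 34 − 6q₁ − 3E[q₂] − 5 = 0.
Substituting E[q₂] and solving: E[c₂] = 4, so q₁ = (34 − 2·5 + 4)/9 = 3.11111.
q₂(low-cost) = (34 − 2 − 3·3.11111)/6 = 3.77778.

3.78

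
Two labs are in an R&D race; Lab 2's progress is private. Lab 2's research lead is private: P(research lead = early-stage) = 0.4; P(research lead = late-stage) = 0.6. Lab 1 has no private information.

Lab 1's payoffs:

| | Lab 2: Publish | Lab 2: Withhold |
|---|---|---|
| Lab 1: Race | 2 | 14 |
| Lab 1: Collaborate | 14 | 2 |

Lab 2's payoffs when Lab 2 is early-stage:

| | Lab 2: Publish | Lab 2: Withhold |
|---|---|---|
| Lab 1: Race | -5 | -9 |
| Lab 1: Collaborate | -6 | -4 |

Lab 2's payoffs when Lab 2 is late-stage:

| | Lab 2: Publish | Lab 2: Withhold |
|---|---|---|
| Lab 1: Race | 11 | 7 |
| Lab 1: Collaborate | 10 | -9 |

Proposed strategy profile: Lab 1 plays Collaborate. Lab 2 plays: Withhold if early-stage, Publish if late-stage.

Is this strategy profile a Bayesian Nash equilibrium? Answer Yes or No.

Lab 1 plays Collaborate: E[Collaborate] = 0.4·(2) + 0.6·(14) = 9.2; E[Race] = 6.8. Best-responding. ✓
Lab 2 (research lead early-stage), facing Collaborate: Publish gives -6, Withhold gives -4. Proposed Withhold is best. ✓
Lab 2 (research lead late-stage), facing Collaborate: Publish gives 10, Withhold gives -9. Proposed Publish is best. ✓

Yes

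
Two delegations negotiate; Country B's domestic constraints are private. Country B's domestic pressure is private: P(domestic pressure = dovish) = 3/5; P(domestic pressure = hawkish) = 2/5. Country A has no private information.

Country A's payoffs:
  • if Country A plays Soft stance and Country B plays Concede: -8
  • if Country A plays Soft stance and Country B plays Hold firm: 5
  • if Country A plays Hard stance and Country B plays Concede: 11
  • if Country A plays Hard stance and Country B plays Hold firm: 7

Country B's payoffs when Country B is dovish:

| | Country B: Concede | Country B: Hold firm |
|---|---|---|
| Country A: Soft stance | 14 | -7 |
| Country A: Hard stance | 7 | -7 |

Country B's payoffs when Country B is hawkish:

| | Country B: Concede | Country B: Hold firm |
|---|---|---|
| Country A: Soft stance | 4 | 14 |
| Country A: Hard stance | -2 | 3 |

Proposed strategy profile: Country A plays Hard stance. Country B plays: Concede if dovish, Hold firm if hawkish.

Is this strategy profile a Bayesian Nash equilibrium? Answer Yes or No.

Country A plays Hard stance: E[Hard stance] = 3/5·(11) + 2/5·(7) = 47/5; E[Soft stance] = -14/5. Best-responding. ✓
Country B (domestic pressure dovish), facing Hard stance: Concede gives 7, Hold firm gives -7. Proposed Concede is best. ✓
Country B (domestic pressure hawkish), facing Hard stance: Concede gives -2, Hold firm gives 3. Proposed Hold firm is best. ✓

Yes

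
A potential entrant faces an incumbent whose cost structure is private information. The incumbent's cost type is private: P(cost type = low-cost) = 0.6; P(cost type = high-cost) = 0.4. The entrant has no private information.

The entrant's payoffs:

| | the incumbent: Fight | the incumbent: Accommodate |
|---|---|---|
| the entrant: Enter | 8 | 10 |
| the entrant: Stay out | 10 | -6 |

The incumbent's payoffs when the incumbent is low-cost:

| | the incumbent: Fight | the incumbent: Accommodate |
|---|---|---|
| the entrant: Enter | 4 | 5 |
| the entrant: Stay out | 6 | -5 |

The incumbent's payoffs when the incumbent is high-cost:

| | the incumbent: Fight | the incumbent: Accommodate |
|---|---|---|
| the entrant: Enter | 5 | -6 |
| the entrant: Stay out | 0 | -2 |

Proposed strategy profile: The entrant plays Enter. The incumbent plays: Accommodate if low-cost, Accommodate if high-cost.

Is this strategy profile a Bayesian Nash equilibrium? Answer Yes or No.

No

A profile is a BNE iff every type of every player is best-responding given beliefs about the other side.
The entrant plays Enter: E[Enter] = 0.6·(10) + 0.4·(10) = 10; E[Stay out] = -6. Best-responding. ✓
The incumbent (cost type low-cost), facing Enter: Fight gives 4, Accommodate gives 5. Proposed Accommodate is best. ✓
The incumbent (cost type high-cost), facing Enter: Fight gives 5, Accommodate gives -6. Proposed Accommodate is not best — profitable deviation exists. ✗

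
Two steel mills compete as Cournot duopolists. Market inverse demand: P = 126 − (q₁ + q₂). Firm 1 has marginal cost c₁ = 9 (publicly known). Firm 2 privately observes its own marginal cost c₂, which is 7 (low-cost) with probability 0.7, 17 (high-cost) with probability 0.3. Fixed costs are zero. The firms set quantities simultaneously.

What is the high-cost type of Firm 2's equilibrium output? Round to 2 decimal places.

Firm 2 with cost c maximizes (126 − (q₁+q₂) − c)·q₂, giving q₂(c) = (126 − c − q₁)/2.
E[c₂] = 0.7·7 + 0.3·17 = 10
Firm 1's FOC against E[q₂] yields q₁ = (126 − 2·9 + E[c₂])/3 = (126 − 18 + 10)/3 = 39.3333.
q₂(high-cost) = (126 − 17 − 39.3333)/2 = 34.8333.

34.83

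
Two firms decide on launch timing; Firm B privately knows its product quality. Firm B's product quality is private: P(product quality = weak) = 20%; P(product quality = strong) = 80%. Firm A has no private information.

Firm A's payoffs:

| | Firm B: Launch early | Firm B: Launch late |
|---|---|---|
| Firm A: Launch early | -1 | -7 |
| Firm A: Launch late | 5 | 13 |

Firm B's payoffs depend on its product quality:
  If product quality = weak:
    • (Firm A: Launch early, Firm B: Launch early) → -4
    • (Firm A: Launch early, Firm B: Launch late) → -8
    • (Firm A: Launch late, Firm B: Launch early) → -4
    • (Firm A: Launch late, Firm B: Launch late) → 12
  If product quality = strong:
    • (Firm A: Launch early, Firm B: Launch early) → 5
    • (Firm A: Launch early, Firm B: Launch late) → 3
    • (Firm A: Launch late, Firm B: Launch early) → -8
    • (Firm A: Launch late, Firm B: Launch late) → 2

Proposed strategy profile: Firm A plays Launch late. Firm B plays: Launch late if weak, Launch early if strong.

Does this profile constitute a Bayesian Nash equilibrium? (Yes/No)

Firm A plays Launch late: E[Launch late] = 0.2·(13) + 0.8·(5) = 6.6; E[Launch early] = -2.2. Best-responding. ✓
Firm B (product quality weak), facing Launch late: Launch early gives -4, Launch late gives 12. Proposed Launch late is best. ✓
Firm B (product quality strong), facing Launch late: Launch early gives -8, Launch late gives 2. Proposed Launch early is not best — profitable deviation exists. ✗

No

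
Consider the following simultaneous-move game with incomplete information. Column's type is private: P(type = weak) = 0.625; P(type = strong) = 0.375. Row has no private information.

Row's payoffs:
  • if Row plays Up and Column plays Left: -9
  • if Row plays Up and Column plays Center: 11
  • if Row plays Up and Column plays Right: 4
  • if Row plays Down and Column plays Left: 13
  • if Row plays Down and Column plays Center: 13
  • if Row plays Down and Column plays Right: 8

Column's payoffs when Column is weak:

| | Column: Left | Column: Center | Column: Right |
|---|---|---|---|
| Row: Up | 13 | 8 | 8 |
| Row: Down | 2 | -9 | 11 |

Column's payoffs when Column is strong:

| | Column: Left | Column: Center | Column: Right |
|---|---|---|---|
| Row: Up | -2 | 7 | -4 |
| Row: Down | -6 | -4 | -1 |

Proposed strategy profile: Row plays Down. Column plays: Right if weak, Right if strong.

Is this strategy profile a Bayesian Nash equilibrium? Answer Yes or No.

Row plays Down: E[Down] = 0.625·(8) + 0.375·(8) = 8; E[Up] = 4. Best-responding. ✓
Column (type weak), facing Down: Left gives 2, Center gives -9, Right gives 11. Proposed Right is best. ✓
Column (type strong), facing Down: Left gives -6, Center gives -4, Right gives -1. Proposed Right is best. ✓

Yes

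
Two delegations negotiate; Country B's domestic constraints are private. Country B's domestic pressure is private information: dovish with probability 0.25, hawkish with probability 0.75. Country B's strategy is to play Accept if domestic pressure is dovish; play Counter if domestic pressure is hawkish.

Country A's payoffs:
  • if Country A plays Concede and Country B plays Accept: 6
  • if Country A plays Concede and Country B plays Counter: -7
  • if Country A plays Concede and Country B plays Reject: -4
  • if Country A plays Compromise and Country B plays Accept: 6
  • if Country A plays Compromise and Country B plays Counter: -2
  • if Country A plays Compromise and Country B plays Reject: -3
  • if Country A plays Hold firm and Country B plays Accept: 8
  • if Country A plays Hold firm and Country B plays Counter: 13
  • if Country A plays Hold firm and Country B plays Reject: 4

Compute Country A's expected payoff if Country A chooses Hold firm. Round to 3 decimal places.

11.750

E[Hold firm] = 0.25·8 + 0.75·13 = 2 + 9.75 = 11.75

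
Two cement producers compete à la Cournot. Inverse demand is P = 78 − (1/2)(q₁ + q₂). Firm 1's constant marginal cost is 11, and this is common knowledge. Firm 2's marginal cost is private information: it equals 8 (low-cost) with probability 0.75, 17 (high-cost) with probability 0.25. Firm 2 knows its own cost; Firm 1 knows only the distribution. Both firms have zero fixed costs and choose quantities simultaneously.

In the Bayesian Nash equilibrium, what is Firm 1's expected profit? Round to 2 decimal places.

975.35

Firm 2 with cost c maximizes (78 − (1/2)(q₁+q₂) − c)·q₂, giving q₂(c) = (78 − c − (1/2)q₁).
E[c₂] = 0.75·8 + 0.25·17 = 10.25
Firm 1's FOC against E[q₂] yields q₁ = (78 − 2·11 + E[c₂])/(3/2) = (78 − 22 + 10.25)/(3/2) = 44.1667.
E[P] = 78 − (1/2)·(q₁ + E[q₂]) = 33.0833; Firm 1's expected profit = (E[P] − 11)·q₁ = (33.0833 − 11)·44.1667 = 975.347.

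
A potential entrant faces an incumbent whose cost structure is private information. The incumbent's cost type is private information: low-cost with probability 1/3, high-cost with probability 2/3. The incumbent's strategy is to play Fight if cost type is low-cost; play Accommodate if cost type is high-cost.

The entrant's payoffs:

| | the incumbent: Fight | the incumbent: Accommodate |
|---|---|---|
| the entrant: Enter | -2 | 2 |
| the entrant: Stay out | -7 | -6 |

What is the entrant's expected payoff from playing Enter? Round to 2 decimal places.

0.67

E[Enter] = 1/3·(-2) + 2/3·2 = (-2/3) + 4/3 = 2/3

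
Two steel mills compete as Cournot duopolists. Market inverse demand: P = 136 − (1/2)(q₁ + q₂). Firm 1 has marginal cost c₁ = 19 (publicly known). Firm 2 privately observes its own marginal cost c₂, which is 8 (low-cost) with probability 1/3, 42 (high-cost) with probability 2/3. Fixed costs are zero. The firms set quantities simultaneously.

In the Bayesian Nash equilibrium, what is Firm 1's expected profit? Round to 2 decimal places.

Type-c best response for Firm 2: q₂(c) = (136 − c) − q₁/2.
Firm 1 maximizes expected profit; its first-order condition is 136 − q₁ − (1/2)E[q₂] − 19 = 0.
Substituting E[q₂] and solving: E[c₂] = 30.6667, so q₁ = (136 − 2·19 + 30.6667)/(3/2) = 85.7778.
E[P] = 136 − (1/2)·(q₁ + E[q₂]) = 61.8889; Firm 1's expected profit = (E[P] − 19)·q₁ = (61.8889 − 19)·85.7778 = 3678.91.

3678.91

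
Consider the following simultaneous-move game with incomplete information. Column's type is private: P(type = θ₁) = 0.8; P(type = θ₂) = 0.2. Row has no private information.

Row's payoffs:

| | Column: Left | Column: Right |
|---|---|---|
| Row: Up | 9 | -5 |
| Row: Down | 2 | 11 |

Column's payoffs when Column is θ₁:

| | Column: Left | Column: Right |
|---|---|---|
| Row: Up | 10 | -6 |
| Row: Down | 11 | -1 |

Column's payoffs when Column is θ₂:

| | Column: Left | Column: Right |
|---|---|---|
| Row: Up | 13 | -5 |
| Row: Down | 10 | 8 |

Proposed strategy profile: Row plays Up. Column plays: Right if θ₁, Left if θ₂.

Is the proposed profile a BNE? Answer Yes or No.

No

Row plays Up: E[Up] = 0.8·(-5) + 0.2·(9) = -2.2; E[Down] = 9.2. Not best-responding. ✗
Column (type θ₁), facing Up: Left gives 10, Right gives -6. Proposed Right is not best — profitable deviation exists. ✗
Column (type θ₂), facing Up: Left gives 13, Right gives -5. Proposed Left is best. ✓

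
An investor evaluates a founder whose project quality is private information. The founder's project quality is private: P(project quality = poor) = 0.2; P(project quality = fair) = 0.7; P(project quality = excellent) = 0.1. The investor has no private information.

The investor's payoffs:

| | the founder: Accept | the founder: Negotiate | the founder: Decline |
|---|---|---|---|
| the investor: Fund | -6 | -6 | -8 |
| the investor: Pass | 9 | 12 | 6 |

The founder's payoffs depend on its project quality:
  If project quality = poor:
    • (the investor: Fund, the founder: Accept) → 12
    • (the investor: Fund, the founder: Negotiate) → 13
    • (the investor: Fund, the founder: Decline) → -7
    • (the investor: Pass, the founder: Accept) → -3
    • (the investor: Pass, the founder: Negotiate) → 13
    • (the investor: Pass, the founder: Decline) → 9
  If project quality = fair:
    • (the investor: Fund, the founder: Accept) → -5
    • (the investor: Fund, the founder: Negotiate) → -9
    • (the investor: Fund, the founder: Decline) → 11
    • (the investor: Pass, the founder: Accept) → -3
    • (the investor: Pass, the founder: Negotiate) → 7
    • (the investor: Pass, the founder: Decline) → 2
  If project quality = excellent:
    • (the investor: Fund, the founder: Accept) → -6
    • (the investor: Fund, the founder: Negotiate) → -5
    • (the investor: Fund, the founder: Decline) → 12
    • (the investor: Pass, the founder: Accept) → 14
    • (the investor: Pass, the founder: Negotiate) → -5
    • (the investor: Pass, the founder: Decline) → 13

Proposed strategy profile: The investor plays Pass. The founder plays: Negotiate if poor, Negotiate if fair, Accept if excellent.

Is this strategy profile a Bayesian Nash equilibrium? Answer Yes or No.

Yes

A profile is a BNE iff every type of every player is best-responding given beliefs about the other side.
The investor plays Pass: E[Pass] = 0.2·(12) + 0.7·(12) + 0.1·(9) = 11.7; E[Fund] = -6. Best-responding. ✓
The founder (project quality poor), facing Pass: Accept gives -3, Negotiate gives 13, Decline gives 9. Proposed Negotiate is best. ✓
The founder (project quality fair), facing Pass: Accept gives -3, Negotiate gives 7, Decline gives 2. Proposed Negotiate is best. ✓
The founder (project quality excellent), facing Pass: Accept gives 14, Negotiate gives -5, Decline gives 13. Proposed Accept is best. ✓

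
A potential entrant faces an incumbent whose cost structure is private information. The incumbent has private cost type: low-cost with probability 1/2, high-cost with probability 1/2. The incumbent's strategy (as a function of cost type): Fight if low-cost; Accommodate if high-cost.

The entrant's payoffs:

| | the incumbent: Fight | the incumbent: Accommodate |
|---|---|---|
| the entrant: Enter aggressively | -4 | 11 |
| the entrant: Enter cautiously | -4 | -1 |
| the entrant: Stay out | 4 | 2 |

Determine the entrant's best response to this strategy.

Enter aggressively

E[Enter aggressively] = 1/2·(-4) + 1/2·(11) = 7/2
E[Enter cautiously] = 1/2·(-4) + 1/2·(-1) = -5/2
E[Stay out] = 1/2·(4) + 1/2·(2) = 3
Best response: Enter aggressively (7/2 is the largest).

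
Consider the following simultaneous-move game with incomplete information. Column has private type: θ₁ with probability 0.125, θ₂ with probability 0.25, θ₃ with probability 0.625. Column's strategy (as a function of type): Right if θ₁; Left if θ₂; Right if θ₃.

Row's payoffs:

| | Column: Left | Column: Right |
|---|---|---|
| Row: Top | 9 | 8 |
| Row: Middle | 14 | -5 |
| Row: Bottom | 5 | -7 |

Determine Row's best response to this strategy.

Compute Row's expected payoff for each action, taking the expectation over Column's type.
E[Top] = 0.125·(8) + 0.25·(9) + 0.625·(8) = 8.25
E[Middle] = 0.125·(-5) + 0.25·(14) + 0.625·(-5) = -0.25
E[Bottom] = 0.125·(-7) + 0.25·(5) + 0.625·(-7) = -4
Best response: Top (8.25 is the largest).

Top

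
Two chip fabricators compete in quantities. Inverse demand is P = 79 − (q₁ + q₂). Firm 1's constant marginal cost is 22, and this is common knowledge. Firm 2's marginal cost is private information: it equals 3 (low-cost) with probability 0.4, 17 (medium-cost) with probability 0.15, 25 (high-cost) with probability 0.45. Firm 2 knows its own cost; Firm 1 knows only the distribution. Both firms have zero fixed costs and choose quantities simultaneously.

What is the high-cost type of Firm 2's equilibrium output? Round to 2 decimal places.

18.67

Firm 2 with cost c maximizes (79 − (q₁+q₂) − c)·q₂, giving q₂(c) = (79 − c − q₁)/2.
E[c₂] = 0.4·3 + 0.15·17 + 0.45·25 = 15
Firm 1's FOC against E[q₂] yields q₁ = (79 − 2·22 + E[c₂])/3 = (79 − 44 + 15)/3 = 16.6667.
q₂(high-cost) = (79 − 25 − 16.6667)/2 = 18.6667.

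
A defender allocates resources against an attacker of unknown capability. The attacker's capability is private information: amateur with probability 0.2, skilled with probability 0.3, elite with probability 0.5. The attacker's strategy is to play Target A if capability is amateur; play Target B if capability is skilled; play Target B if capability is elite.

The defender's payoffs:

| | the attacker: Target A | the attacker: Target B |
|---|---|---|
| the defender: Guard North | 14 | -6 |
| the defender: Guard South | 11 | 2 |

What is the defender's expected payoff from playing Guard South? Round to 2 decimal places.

3.80

Take the expectation over the attacker's capability, weighting each type's action by its prior probability.
E[Guard South] = 0.2·11 + 0.3·2 + 0.5·2 = 2.2 + 0.6 + 1 = 3.8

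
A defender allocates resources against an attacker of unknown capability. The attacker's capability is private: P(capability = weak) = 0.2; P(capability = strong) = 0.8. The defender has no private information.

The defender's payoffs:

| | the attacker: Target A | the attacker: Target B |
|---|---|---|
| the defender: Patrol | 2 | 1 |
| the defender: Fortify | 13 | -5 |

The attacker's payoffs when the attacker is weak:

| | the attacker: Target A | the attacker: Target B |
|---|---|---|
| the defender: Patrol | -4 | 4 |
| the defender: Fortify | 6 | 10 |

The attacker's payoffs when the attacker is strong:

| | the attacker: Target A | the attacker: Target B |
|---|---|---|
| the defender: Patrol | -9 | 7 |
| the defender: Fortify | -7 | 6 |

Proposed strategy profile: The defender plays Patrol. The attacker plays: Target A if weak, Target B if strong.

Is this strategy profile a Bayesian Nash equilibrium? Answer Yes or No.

No

A profile is a BNE iff every type of every player is best-responding given beliefs about the other side.
The defender plays Patrol: E[Patrol] = 0.2·(2) + 0.8·(1) = 1.2; E[Fortify] = -1.4. Best-responding. ✓
The attacker (capability weak), facing Patrol: Target A gives -4, Target B gives 4. Proposed Target A is not best — profitable deviation exists. ✗
The attacker (capability strong), facing Patrol: Target A gives -9, Target B gives 7. Proposed Target B is best. ✓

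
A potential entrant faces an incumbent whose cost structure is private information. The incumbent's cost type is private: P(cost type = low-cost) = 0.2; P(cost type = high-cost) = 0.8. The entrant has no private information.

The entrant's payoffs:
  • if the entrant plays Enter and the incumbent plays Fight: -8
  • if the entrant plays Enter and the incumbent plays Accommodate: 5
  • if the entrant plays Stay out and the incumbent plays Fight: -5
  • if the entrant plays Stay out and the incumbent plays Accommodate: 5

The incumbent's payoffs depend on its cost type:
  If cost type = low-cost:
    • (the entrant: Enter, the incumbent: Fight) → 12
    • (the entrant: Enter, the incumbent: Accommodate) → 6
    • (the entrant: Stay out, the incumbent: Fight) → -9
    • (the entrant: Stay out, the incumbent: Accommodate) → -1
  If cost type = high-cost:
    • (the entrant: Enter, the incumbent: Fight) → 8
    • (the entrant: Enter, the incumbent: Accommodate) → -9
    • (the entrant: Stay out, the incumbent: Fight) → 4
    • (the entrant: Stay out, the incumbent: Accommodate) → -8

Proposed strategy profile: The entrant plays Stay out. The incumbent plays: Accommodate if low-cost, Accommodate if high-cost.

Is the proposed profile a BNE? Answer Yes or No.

A profile is a BNE iff every type of every player is best-responding given beliefs about the other side.
The entrant plays Stay out: E[Stay out] = 0.2·(5) + 0.8·(5) = 5; E[Enter] = 5. Best-responding. ✓
The incumbent (cost type low-cost), facing Stay out: Fight gives -9, Accommodate gives -1. Proposed Accommodate is best. ✓
The incumbent (cost type high-cost), facing Stay out: Fight gives 4, Accommodate gives -8. Proposed Accommodate is not best — profitable deviation exists. ✗

No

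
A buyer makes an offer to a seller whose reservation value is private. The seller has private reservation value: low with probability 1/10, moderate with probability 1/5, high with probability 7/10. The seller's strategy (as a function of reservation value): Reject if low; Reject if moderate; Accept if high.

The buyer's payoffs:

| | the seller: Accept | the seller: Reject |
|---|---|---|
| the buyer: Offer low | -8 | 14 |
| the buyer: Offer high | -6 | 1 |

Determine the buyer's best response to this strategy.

Offer low

E[Offer low] = 1/10·(14) + 1/5·(14) + 7/10·(-8) = -7/5
E[Offer high] = 1/10·(1) + 1/5·(1) + 7/10·(-6) = -39/10
Best response: Offer low (-7/5 is the largest).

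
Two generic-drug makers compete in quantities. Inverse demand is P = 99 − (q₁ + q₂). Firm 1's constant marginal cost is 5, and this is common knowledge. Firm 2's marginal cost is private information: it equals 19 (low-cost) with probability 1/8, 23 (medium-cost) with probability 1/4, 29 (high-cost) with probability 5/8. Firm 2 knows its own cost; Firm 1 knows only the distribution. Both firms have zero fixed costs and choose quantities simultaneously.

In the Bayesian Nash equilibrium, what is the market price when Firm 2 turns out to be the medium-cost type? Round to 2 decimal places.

41.79

Firm 2 with cost c maximizes (99 − (q₁+q₂) − c)·q₂, giving q₂(c) = (99 − c − q₁)/2.
E[c₂] = 1/8·19 + 1/4·23 + 5/8·29 = 26.25
Firm 1's FOC against E[q₂] yields q₁ = (99 − 2·5 + E[c₂])/3 = (99 − 10 + 26.25)/3 = 38.4167.
q₂(medium-cost) = 18.7917, so P = 99 − (38.4167 + 18.7917) = 41.7917.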